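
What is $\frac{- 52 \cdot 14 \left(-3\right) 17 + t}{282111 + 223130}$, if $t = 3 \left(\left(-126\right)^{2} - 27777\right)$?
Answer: $\frac{1425}{505241} \approx 0.0028204$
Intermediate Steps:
$t = -35703$ ($t = 3 \left(15876 - 27777\right) = 3 \left(-11901\right) = -35703$)
$\frac{- 52 \cdot 14 \left(-3\right) 17 + t}{282111 + 223130} = \frac{- 52 \cdot 14 \left(-3\right) 17 - 35703}{282111 + 223130} = \frac{- 52 \left(\left(-42\right) 17\right) - 35703}{505241} = \left(\left(-52\right) \left(-714\right) - 35703\right) \frac{1}{505241} = \left(37128 - 35703\right) \frac{1}{505241} = 1425 \cdot \frac{1}{505241} = \frac{1425}{505241}$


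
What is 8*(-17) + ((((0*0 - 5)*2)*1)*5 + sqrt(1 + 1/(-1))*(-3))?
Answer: -186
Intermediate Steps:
8*(-17) + ((((0*0 - 5)*2)*1)*5 + sqrt(1 + 1/(-1))*(-3)) = -136 + ((((0 - 5)*2)*1)*5 + sqrt(1 - 1)*(-3)) = -136 + ((-5*2*1)*5 + sqrt(0)*(-3)) = -136 + (-10*1*5 + 0*(-3)) = -136 + (-10*5 + 0) = -136 + (-50 + 0) = -136 - 50 = -186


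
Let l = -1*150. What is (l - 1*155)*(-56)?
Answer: 17080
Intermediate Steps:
l = -150
(l - 1*155)*(-56) = (-150 - 1*155)*(-56) = (-150 - 155)*(-56) = -305*(-56) = 17080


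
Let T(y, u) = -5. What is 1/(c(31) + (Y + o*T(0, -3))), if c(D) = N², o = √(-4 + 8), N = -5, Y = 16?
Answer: 1/31 ≈ 0.032258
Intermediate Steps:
o = 2 (o = √4 = 2)
c(D) = 25 (c(D) = (-5)² = 25)
1/(c(31) + (Y + o*T(0, -3))) = 1/(25 + (16 + 2*(-5))) = 1/(25 + (16 - 10)) = 1/(25 + 6) = 1/31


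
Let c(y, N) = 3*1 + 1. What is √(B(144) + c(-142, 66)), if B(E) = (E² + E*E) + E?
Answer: 2*√10405 ≈ 204.01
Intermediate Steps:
c(y, N) = 4 (c(y, N) = 3 + 1 = 4)
B(E) = E + 2*E² (B(E) = (E² + E²) + E = 2*E² + E = E + 2*E²)
√(B(144) + c(-142, 66)) = √(144*(1 + 2*144) + 4) = √(144*(1 + 288) + 4) = √(144*289 + 4) = √(41616 + 4) = √41620 = 2*√10405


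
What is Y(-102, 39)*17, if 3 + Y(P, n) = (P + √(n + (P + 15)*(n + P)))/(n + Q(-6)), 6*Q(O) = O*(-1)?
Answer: -1887/20 + 17*√345/10 ≈ -62.774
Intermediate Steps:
Q(O) = -O/6 (Q(O) = (O*(-1))/6 = (-O)/6 = -O/6)
Y(P, n) = -3 + (P + √(n + (15 + P)*(P + n)))/(1 + n) (Y(P, n) = -3 + (P + √(n + (P + 15)*(n + P)))/(n - ⅙*(-6)) = -3 + (P + √(n + (15 + P)*(P + n)))/(n + 1) = -3 + (P + √(n + (15 + P)*(P + n)))/(1 + n))
Y(-102, 39)*17 = ((-3 - 102 + √((-102)² + 15*(-102) + 16*39 - 102*39) - 3*39)/(1 + 39))*17 = ((-3 - 102 + √(10404 - 1530 + 624 - 3978) - 117)/40)*17 = ((-3 - 102 + √5520 - 117)/40)*17 = ((-3 - 102 + 4*√345 - 117)/40)*17 = ((-222 + 4*√345)/40)*17 = (-111/20 + √345/10)*17 = -1887/20 + 17*√345/10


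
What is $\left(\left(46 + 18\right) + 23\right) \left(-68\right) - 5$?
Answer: $-5921$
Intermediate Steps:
$\left(\left(46 + 18\right) + 23\right) \left(-68\right) - 5 = \left(64 + 23\right) \left(-68\right) - 5 = 87 \left(-68\right) - 5 = -5916 - 5 = -5921$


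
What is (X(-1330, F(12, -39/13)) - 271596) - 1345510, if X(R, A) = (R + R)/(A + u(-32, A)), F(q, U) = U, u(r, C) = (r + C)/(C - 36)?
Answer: -66249476/41 ≈ -1.6158e+6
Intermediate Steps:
u(r, C) = (C + r)/(-36 + C)
X(R, A) = 2*R/(A + (-32 + A)/(-36 + A)) (X(R, A) = (R + R)/(A + (A - 32)/(-36 + A)) = (2*R)/(A + (-32 + A)/(-36 + A)) = 2*R/(A + (-32 + A)/(-36 + A)))
(X(-1330, F(12, -39/13)) - 271596) - 1345510 = (2*(-1330)*(-36 - 39/13)/(-32 - 39/13 + (-39/13)*(-36 - 39/13)) - 271596) - 1345510 = (2*(-1330)*(-36 - 39*1/13)/(-32 - 39*1/13 + (-39*1/13)*(-36 - 39*1/13)) - 271596) - 1345510 = (2*(-1330)*(-36 - 3)/(-32 - 3 - 3*(-36 - 3)) - 271596) - 1345510 = (2*(-1330)*(-39)/(-32 - 3 - 3*(-39)) - 271596) - 1345510 = (2*(-1330)*(-39)/(-32 - 3 + 117) - 271596) - 1345510 = (2*(-1330)*(-39)/82 - 271596) - 1345510 = (2*(-1330)*(1/82)*(-39) - 271596) - 1345510 = (51870/41 - 271596) - 1345510 = -11083566/41 - 1345510 = -66249476/41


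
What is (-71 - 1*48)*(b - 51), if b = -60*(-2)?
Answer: -8211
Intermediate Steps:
b = 120
(-71 - 1*48)*(b - 51) = (-71 - 1*48)*(120 - 51) = (-71 - 48)*69 = -119*69 = -8211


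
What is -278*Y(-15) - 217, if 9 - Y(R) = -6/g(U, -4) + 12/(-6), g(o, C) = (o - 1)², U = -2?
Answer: -10381/3 ≈ -3460.3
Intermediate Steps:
g(o, C) = (-1 + o)²
Y(R) = 35/3 (Y(R) = 9 - (-6/(-1 - 2)² + 12/(-6)) = 9 - (-6/((-3)²) + 12*(-⅙)) = 9 - (-6/9 - 2) = 9 - (-6*⅑ - 2) = 9 - (-⅔ - 2) = 9 - 1*(-8/3) = 9 + 8/3 = 35/3)
-278*Y(-15) - 217 = -278*35/3 - 217 = -9730/3 - 217 = -10381/3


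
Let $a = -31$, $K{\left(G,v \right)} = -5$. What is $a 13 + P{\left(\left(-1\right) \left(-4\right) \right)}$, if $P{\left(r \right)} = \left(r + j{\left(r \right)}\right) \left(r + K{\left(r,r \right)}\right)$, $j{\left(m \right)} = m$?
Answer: $-411$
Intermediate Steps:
$P{\left(r \right)} = 2 r \left(-5 + r\right)$ ($P{\left(r \right)} = \left(r + r\right) \left(r - 5\right) = 2 r \left(-5 + r\right)$)
$a 13 + P{\left(\left(-1\right) \left(-4\right) \right)} = \left(-31\right) 13 + 2 \left(\left(-1\right) \left(-4\right)\right) \left(-5 - -4\right) = -403 + 2 \cdot 4 \left(-5 + 4\right) = -403 + 2 \cdot 4 \left(-1\right) = -403 - 8 = -411$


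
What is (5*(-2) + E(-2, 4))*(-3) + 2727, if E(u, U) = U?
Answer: 2745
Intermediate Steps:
(5*(-2) + E(-2, 4))*(-3) + 2727 = (5*(-2) + 4)*(-3) + 2727 = (-10 + 4)*(-3) + 2727 = -6*(-3) + 2727 = 18 + 2727 = 2745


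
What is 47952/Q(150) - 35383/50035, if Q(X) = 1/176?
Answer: 422272948937/50035 ≈ 8.4396e+6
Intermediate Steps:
Q(X) = 1/176
47952/Q(150) - 35383/50035 = 47952/(1/176) - 35383/50035 = 47952*176 - 35383*1/50035 = 8439552 - 35383/50035 = 422272948937/50035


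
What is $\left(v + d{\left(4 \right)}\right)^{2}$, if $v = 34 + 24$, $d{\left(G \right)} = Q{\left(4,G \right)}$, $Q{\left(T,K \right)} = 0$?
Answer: $3364$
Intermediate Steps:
$d{\left(G \right)} = 0$
$v = 58$
$\left(v + d{\left(4 \right)}\right)^{2} = \left(58 + 0\right)^{2} = 58^{2} = 3364$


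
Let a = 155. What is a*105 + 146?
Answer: 16421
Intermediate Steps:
a*105 + 146 = 155*105 + 146 = 16275 + 146 = 16421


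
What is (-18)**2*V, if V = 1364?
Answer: 441936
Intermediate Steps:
(-18)**2*V = (-18)**2*1364 = 324*1364 = 441936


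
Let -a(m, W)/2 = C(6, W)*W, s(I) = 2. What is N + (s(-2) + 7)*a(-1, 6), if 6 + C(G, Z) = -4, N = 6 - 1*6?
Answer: 1080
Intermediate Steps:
N = 0 (N = 6 - 6 = 0)
C(G, Z) = -10 (C(G, Z) = -6 - 4 = -10)
a(m, W) = 20*W (a(m, W) = -(-20)*W = 20*W)
N + (s(-2) + 7)*a(-1, 6) = 0 + (2 + 7)*(20*6) = 0 + 9*120 = 0 + 1080 = 1080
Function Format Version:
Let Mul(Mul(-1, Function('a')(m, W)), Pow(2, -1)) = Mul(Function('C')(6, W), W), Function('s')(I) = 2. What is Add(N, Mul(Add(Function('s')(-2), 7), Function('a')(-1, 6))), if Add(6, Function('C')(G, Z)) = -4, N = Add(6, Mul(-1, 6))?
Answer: 1080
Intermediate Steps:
N = 0 (N = Add(6, -6) = 0)
Function('C')(G, Z) = -10 (Function('C')(G, Z) = Add(-6, -4) = -10)
Function('a')(m, W) = Mul(20, W) (Function('a')(m, W) = Mul(-2, Mul(-10, W)) = Mul(20, W))
Add(N, Mul(Add(Function('s')(-2), 7), Function('a')(-1, 6))) = Add(0, Mul(Add(2, 7), Mul(20, 6))) = Add(0, Mul(9, 120)) = Add(0, 1080) = 1080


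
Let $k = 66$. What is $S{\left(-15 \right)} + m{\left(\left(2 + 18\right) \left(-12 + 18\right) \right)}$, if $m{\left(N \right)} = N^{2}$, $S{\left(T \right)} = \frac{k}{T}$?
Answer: $\frac{71978}{5} \approx 14396.0$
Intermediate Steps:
$S{\left(T \right)} = \frac{66}{T}$
$S{\left(-15 \right)} + m{\left(\left(2 + 18\right) \left(-12 + 18\right) \right)} = \frac{66}{-15} + \left(\left(2 + 18\right) \left(-12 + 18\right)\right)^{2} = 66 \left(- \frac{1}{15}\right) + \left(20 \cdot 6\right)^{2} = - \frac{22}{5} + 120^{2} = - \frac{22}{5} + 14400 = \frac{71978}{5}$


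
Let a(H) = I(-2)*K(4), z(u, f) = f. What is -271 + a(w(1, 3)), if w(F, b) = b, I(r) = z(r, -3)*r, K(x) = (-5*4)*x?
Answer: -751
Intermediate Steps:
K(x) = -20*x
I(r) = -3*r
a(H) = -480 (a(H) = (-3*(-2))*(-20*4) = 6*(-80) = -480)
-271 + a(w(1, 3)) = -271 - 480 = -751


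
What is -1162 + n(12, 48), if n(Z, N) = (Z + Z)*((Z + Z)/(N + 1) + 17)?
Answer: -36370/49 ≈ -742.25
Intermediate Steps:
n(Z, N) = 2*Z*(17 + 2*Z/(1 + N)) (n(Z, N) = (2*Z)*((2*Z)/(1 + N) + 17) = (2*Z)*(2*Z/(1 + N) + 17) = (2*Z)*(17 + 2*Z/(1 + N)) = 2*Z*(17 + 2*Z/(1 + N)))
-1162 + n(12, 48) = -1162 + 2*12*(17 + 2*12 + 17*48)/(1 + 48) = -1162 + 2*12*(17 + 24 + 816)/49 = -1162 + 2*12*(1/49)*857 = -1162 + 20568/49 = -36370/49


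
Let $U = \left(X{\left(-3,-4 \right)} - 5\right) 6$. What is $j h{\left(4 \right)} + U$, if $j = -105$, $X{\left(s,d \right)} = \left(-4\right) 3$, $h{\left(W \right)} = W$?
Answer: $-522$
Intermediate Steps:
$X{\left(s,d \right)} = -12$
$U = -102$ ($U = \left(-12 - 5\right) 6 = \left(-17\right) 6 = -102$)
$j h{\left(4 \right)} + U = \left(-105\right) 4 - 102 = -420 - 102 = -522$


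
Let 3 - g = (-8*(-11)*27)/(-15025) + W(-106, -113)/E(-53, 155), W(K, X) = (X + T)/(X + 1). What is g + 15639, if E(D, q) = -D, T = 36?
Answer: 199299699973/12741200 ≈ 15642.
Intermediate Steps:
W(K, X) = (36 + X)/(1 + X) (W(K, X) = (X + 36)/(X + 1) = (36 + X)/(1 + X))
g = 40073173/12741200 (g = 3 - ((-8*(-11)*27)/(-15025) + ((36 - 113)/(1 - 113))/((-1*(-53)))) = 3 - ((88*27)*(-1/15025) + (-77/(-112))/53) = 3 - (2376*(-1/15025) - 1/112*(-77)*(1/53)) = 3 - (-2376/15025 + (11/16)*(1/53)) = 3 - (-2376/15025 + 11/848) = 3 - 1*(-1849573/12741200) = 3 + 1849573/12741200 = 40073173/12741200 ≈ 3.1452)
g + 15639 = 40073173/12741200 + 15639 = 199299699973/12741200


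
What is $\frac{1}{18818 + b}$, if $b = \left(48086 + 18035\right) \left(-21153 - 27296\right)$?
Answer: $- \frac{1}{3203477511} \approx -3.1216 \cdot 10^{-10}$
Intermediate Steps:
$b = -3203496329$ ($b = 66121 \left(-48449\right) = -3203496329$)
$\frac{1}{18818 + b} = \frac{1}{18818 - 3203496329} = \frac{1}{-3203477511} = - \frac{1}{3203477511}$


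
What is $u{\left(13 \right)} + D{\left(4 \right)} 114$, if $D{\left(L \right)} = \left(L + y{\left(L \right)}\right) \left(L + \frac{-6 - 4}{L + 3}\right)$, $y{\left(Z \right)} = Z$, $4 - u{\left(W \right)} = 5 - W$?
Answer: $\frac{16500}{7} \approx 2357.1$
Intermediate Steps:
$u{\left(W \right)} = -1 + W$ ($u{\left(W \right)} = 4 - \left(5 - W\right) = 4 + \left(-5 + W\right) = -1 + W$)
$D{\left(L \right)} = 2 L \left(L - \frac{10}{3 + L}\right)$ ($D{\left(L \right)} = \left(L + L\right) \left(L + \frac{-6 - 4}{L + 3}\right) = 2 L \left(L - \frac{10}{3 + L}\right)$)
$u{\left(13 \right)} + D{\left(4 \right)} 114 = \left(-1 + 13\right) + 2 \cdot 4 \frac{1}{3 + 4} \left(-10 + 4^{2} + 3 \cdot 4\right) 114 = 12 + 2 \cdot 4 \cdot \frac{1}{7} \left(-10 + 16 + 12\right) 114 = 12 + 2 \cdot 4 \cdot \frac{1}{7} \cdot 18 \cdot 114 = 12 + \frac{144}{7} \cdot 114 = 12 + \frac{16416}{7} = \frac{16500}{7}$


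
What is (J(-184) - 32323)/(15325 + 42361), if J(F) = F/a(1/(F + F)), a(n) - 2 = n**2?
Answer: -8779570243/15624195414 ≈ -0.56192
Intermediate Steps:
a(n) = 2 + n**2
J(F) = F/(2 + 1/(4*F**2)) (J(F) = F/(2 + (1/(F + F))**2) = F/(2 + (1/(2*F))**2) = F/(2 + 1/(4*F**2)))
(J(-184) - 32323)/(15325 + 42361) = (4*(-184)**3/(1 + 8*(-184)**2) - 32323)/(15325 + 42361) = (4*(-6229504)/(1 + 8*33856) - 32323)/57686 = (4*(-6229504)/(1 + 270848) - 32323)*(1/57686) = (4*(-6229504)/270849 - 32323)*(1/57686) = (4*(-6229504)*(1/270849) - 32323)*(1/57686) = (-24918016/270849 - 32323)*(1/57686) = -8779570243/270849*1/57686 = -8779570243/15624195414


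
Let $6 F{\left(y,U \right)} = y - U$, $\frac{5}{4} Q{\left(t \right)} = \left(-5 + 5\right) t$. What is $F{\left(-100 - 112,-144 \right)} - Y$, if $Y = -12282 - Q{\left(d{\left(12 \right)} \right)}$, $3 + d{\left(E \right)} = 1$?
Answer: $\frac{36812}{3} \approx 12271.0$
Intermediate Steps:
$d{\left(E \right)} = -2$ ($d{\left(E \right)} = -3 + 1 = -2$)
$Q{\left(t \right)} = 0$ ($Q{\left(t \right)} = \frac{4 \left(-5 + 5\right) t}{5} = \frac{4 \cdot 0 t}{5} = \frac{4}{5} \cdot 0 = 0$)
$Y = -12282$ ($Y = -12282 - 0 = -12282 + 0 = -12282$)
$F{\left(y,U \right)} = - \frac{U}{6} + \frac{y}{6}$ ($F{\left(y,U \right)} = \frac{y - U}{6} = - \frac{U}{6} + \frac{y}{6}$)
$F{\left(-100 - 112,-144 \right)} - Y = \left(\left(- \frac{1}{6}\right) \left(-144\right) + \frac{-100 - 112}{6}\right) - -12282 = \left(24 + \frac{1}{6} \left(-212\right)\right) + 12282 = \left(24 - \frac{106}{3}\right) + 12282 = - \frac{34}{3} + 12282 = \frac{36812}{3}$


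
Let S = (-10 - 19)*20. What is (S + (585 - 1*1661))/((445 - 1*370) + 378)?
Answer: -552/151 ≈ -3.6556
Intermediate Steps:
S = -580 (S = -29*20 = -580)
(S + (585 - 1*1661))/((445 - 1*370) + 378) = (-580 + (585 - 1*1661))/((445 - 1*370) + 378) = (-580 + (585 - 1661))/((445 - 370) + 378) = (-580 - 1076)/(75 + 378) = -1656/453 = -1656*1/453 = -552/151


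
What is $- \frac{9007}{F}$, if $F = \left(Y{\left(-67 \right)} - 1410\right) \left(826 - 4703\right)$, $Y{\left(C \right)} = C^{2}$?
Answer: $\frac{9007}{11937283} \approx 0.00075453$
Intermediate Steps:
$F = -11937283$ ($F = \left(\left(-67\right)^{2} - 1410\right) \left(826 - 4703\right) = \left(4489 - 1410\right) \left(-3877\right) = 3079 \left(-3877\right) = -11937283$)
$- \frac{9007}{F} = - \frac{9007}{-11937283} = \left(-9007\right) \left(- \frac{1}{11937283}\right) = \frac{9007}{11937283}$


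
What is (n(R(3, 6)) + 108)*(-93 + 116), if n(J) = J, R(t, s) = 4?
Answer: 2576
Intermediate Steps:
(n(R(3, 6)) + 108)*(-93 + 116) = (4 + 108)*(-93 + 116) = 112*23 = 2576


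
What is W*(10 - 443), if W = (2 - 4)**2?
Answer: -1732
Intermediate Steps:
W = 4 (W = (-2)**2 = 4)
W*(10 - 443) = 4*(10 - 443) = 4*(-433) = -1732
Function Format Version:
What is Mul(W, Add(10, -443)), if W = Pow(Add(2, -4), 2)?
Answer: -1732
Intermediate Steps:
W = 4 (W = Pow(-2, 2) = 4)
Mul(W, Add(10, -443)) = Mul(4, Add(10, -443)) = Mul(4, -433) = -1732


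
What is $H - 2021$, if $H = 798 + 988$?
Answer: $-235$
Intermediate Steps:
$H = 1786$
$H - 2021 = 1786 - 2021 = -235$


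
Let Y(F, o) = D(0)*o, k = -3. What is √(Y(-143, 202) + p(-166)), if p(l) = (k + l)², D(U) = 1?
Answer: 7*√587 ≈ 169.60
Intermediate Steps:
Y(F, o) = o (Y(F, o) = 1*o = o)
p(l) = (-3 + l)²
√(Y(-143, 202) + p(-166)) = √(202 + (-3 - 166)²) = √(202 + (-169)²) = √(202 + 28561) = √28763 = 7*√587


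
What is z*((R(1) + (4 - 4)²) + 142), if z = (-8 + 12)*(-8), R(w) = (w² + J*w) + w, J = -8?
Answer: -4352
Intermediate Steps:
R(w) = w² - 7*w (R(w) = (w² - 8*w) + w = w² - 7*w)
z = -32 (z = 4*(-8) = -32)
z*((R(1) + (4 - 4)²) + 142) = -32*((1*(-7 + 1) + (4 - 4)²) + 142) = -32*((1*(-6) + 0²) + 142) = -32*((-6 + 0) + 142) = -32*(-6 + 142) = -32*136 = -4352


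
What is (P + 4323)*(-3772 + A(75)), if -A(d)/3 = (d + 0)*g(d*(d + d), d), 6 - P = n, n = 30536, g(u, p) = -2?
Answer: 87059654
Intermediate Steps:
P = -30530 (P = 6 - 1*30536 = 6 - 30536 = -30530)
A(d) = 6*d (A(d) = -3*(d + 0)*(-2) = -3*d*(-2) = -(-6)*d = 6*d)
(P + 4323)*(-3772 + A(75)) = (-30530 + 4323)*(-3772 + 6*75) = -26207*(-3772 + 450) = -26207*(-3322) = 87059654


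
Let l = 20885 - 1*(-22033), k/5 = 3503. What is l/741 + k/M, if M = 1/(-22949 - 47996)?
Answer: -306922599419/247 ≈ -1.2426e+9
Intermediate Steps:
k = 17515 (k = 5*3503 = 17515)
M = -1/70945 (M = 1/(-70945) = -1/70945 ≈ -1.4095e-5)
l = 42918 (l = 20885 + 22033 = 42918)
l/741 + k/M = 42918/741 + 17515/(-1/70945) = 42918*(1/741) + 17515*(-70945) = 14306/247 - 1242601675 = -306922599419/247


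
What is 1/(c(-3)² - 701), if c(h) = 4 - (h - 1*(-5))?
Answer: -1/697 ≈ -0.0014347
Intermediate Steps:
c(h) = -1 - h (c(h) = 4 - (h + 5) = 4 - (5 + h) = 4 + (-5 - h) = -1 - h)
1/(c(-3)² - 701) = 1/((-1 - 1*(-3))² - 701) = 1/((-1 + 3)² - 701) = 1/(2² - 701) = 1/(4 - 701) = 1/(-697) = -1/697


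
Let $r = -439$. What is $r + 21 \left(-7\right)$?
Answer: $-586$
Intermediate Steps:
$r + 21 \left(-7\right) = -439 + 21 \left(-7\right) = -439 - 147 = -586$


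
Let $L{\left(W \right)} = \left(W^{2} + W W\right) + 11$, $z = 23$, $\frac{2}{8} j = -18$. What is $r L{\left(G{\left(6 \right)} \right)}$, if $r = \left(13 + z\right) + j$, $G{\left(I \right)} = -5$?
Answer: $-2196$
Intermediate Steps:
$j = -72$ ($j = 4 \left(-18\right) = -72$)
$L{\left(W \right)} = 11 + 2 W^{2}$ ($L{\left(W \right)} = \left(W^{2} + W^{2}\right) + 11 = 2 W^{2} + 11 = 11 + 2 W^{2}$)
$r = -36$ ($r = \left(13 + 23\right) - 72 = 36 - 72 = -36$)
$r L{\left(G{\left(6 \right)} \right)} = - 36 \left(11 + 2 \left(-5\right)^{2}\right) = - 36 \left(11 + 2 \cdot 25\right) = - 36 \left(11 + 50\right) = \left(-36\right) 61 = -2196$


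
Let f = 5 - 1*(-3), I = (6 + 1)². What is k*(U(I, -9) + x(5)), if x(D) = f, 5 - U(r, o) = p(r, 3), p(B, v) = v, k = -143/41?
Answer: -1430/41 ≈ -34.878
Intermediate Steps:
I = 49 (I = 7² = 49)
k = -143/41 (k = -143*1/41 = -143/41 ≈ -3.4878)
U(r, o) = 2 (U(r, o) = 5 - 1*3 = 5 - 3 = 2)
f = 8 (f = 5 + 3 = 8)
x(D) = 8
k*(U(I, -9) + x(5)) = -143*(2 + 8)/41 = -143/41*10 = -1430/41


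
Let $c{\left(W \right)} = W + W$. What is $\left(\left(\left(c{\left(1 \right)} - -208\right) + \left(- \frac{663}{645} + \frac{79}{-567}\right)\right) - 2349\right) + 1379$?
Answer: $- \frac{92790092}{121905} \approx -761.17$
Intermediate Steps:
$c{\left(W \right)} = 2 W$
$\left(\left(\left(c{\left(1 \right)} - -208\right) + \left(- \frac{663}{645} + \frac{79}{-567}\right)\right) - 2349\right) + 1379 = \left(\left(\left(2 \cdot 1 - -208\right) + \left(- \frac{663}{645} + \frac{79}{-567}\right)\right) - 2349\right) + 1379 = \left(\left(\left(2 + 208\right) + \left(\left(-663\right) \frac{1}{645} + 79 \left(- \frac{1}{567}\right)\right)\right) - 2349\right) + 1379 = \left(\left(210 - \frac{142292}{121905}\right) - 2349\right) + 1379 = \left(\frac{25457758}{121905} - 2349\right) + 1379 = - \frac{260897087}{121905} + 1379 = - \frac{92790092}{121905}$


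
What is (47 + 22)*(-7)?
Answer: -483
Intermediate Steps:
(47 + 22)*(-7) = 69*(-7) = -483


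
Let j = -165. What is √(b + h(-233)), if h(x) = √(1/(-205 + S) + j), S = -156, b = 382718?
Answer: √(138161198 + 19*I*√59566)/19 ≈ 618.64 + 0.010382*I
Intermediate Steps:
h(x) = I*√59566/19 (h(x) = √(1/(-205 - 156) - 165) = √(1/(-361) - 165) = √(-1/361 - 165) = √(-59566/361) = I*√59566/19)
√(b + h(-233)) = √(382718 + I*√59566/19)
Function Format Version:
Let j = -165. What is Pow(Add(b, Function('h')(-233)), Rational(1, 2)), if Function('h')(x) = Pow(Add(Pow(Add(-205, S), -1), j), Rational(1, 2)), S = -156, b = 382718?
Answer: Mul(Rational(1, 19), Pow(Add(138161198, Mul(19, I, Pow(59566, Rational(1, 2)))), Rational(1, 2))) ≈ Add(618.64, Mul(0.010382, I))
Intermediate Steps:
Function('h')(x) = Mul(Rational(1, 19), I, Pow(59566, Rational(1, 2))) (Function('h')(x) = Pow(Add(Pow(Add(-205, -156), -1), -165), Rational(1, 2)) = Pow(Add(Pow(-361, -1), -165), Rational(1, 2)) = Pow(Add(Rational(-1, 361), -165), Rational(1, 2)) = Pow(Rational(-59566, 361), Rational(1, 2)) = Mul(Rational(1, 19), I, Pow(59566, Rational(1, 2))))
Pow(Add(b, Function('h')(-233)), Rational(1, 2)) = Pow(Add(382718, Mul(Rational(1, 19), I, Pow(59566, Rational(1, 2)))), Rational(1, 2))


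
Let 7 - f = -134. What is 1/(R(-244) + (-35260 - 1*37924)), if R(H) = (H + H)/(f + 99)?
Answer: -30/2195581 ≈ -1.3664e-5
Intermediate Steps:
f = 141 (f = 7 - 1*(-134) = 7 + 134 = 141)
R(H) = H/120 (R(H) = (H + H)/(141 + 99) = (2*H)/240 = (2*H)*(1/240) = H/120)
1/(R(-244) + (-35260 - 1*37924)) = 1/((1/120)*(-244) + (-35260 - 1*37924)) = 1/(-61/30 + (-35260 - 37924)) = 1/(-61/30 - 73184) = 1/(-2195581/30) = -30/2195581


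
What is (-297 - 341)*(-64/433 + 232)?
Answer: -64050096/433 ≈ -1.4792e+5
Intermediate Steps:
(-297 - 341)*(-64/433 + 232) = -638*(-64*1/433 + 232) = -638*(-64/433 + 232) = -638*100392/433 = -64050096/433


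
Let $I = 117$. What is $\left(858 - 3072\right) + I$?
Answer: $-2097$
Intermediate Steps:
$\left(858 - 3072\right) + I = \left(858 - 3072\right) + 117 = -2214 + 117 = -2097$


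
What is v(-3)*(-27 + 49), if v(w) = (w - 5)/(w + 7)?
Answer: -44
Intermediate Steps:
v(w) = (-5 + w)/(7 + w)
v(-3)*(-27 + 49) = ((-5 - 3)/(7 - 3))*(-27 + 49) = (-8/4)*22 = ((¼)*(-8))*22 = -2*22 = -44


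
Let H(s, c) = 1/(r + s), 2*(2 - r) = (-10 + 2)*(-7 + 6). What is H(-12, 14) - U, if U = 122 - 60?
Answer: -869/14 ≈ -62.071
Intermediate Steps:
U = 62
r = -2 (r = 2 - (-10 + 2)*(-7 + 6)/2 = 2 - (-4)*(-1) = 2 - 1/2*8 = 2 - 4 = -2)
H(s, c) = 1/(-2 + s)
H(-12, 14) - U = 1/(-2 - 12) - 1*62 = 1/(-14) - 62 = -1/14 - 62 = -869/14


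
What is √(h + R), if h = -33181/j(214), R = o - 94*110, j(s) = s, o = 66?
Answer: I*√477608838/214 ≈ 102.12*I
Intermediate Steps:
R = -10274 (R = 66 - 94*110 = 66 - 10340 = -10274)
h = -33181/214 ≈ -155.05
√(h + R) = √(-33181/214 - 10274) = √(-2231817/214) = I*√477608838/214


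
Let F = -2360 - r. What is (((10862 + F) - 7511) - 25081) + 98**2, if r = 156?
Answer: -14642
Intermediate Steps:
F = -2516 (F = -2360 - 1*156 = -2360 - 156 = -2516)
(((10862 + F) - 7511) - 25081) + 98**2 = (((10862 - 2516) - 7511) - 25081) + 98**2 = ((8346 - 7511) - 25081) + 9604 = (835 - 25081) + 9604 = -24246 + 9604 = -14642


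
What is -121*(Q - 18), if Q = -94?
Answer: 13552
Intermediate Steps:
-121*(Q - 18) = -121*(-94 - 18) = -121*(-112) = 13552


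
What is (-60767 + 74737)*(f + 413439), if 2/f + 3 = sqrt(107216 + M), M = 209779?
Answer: 305138269465700/52831 + 13970*sqrt(316995)/158493 ≈ 5.7757e+9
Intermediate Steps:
f = 2/(-3 + sqrt(316995)) (f = 2/(-3 + sqrt(107216 + 209779)) = 2/(-3 + sqrt(316995)) ≈ 0.0035713)
(-60767 + 74737)*(f + 413439) = (-60767 + 74737)*((1/52831 + sqrt(316995)/158493) + 413439) = 13970*(21842395810/52831 + sqrt(316995)/158493) = 305138269465700/52831 + 13970*sqrt(316995)/158493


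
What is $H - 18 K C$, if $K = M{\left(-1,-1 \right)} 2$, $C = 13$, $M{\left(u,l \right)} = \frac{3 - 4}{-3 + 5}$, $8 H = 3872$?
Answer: $718$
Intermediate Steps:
$H = 484$ ($H = \frac{1}{8} \cdot 3872 = 484$)
$M{\left(u,l \right)} = - \frac{1}{2}$
$K = -1$ ($K = \left(- \frac{1}{2}\right) 2 = -1$)
$H - 18 K C = 484 - 18 \left(-1\right) 13 = 484 - \left(-18\right) 13 = 484 - -234 = 484 + 234 = 718$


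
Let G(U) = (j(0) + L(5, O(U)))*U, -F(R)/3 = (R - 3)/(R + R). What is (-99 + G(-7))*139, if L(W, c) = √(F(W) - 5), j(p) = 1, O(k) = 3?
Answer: -14734 - 1946*I*√35/5 ≈ -14734.0 - 2302.5*I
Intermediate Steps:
F(R) = -3*(-3 + R)/(2*R) (F(R) = -3*(R - 3)/(R + R) = -3*(-3 + R)/(2*R))
L(W, c) = √(-5 + 3*(3 - W)/(2*W)) (L(W, c) = √(3*(3 - W)/(2*W) - 5) = √(-5 + 3*(3 - W)/(2*W)))
G(U) = U*(1 + 2*I*√35/5) (G(U) = (1 + √(-26 + 18/5)/2)*U = (1 + √(-112/5)/2)*U = (1 + (4*I*√35/5)/2)*U = (1 + 2*I*√35/5)*U = U*(1 + 2*I*√35/5))
(-99 + G(-7))*139 = (-99 + (⅕)*(-7)*(5 + 2*I*√35))*139 = (-99 + (-7 - 14*I*√35/5))*139 = (-106 - 14*I*√35/5)*139 = -14734 - 1946*I*√35/5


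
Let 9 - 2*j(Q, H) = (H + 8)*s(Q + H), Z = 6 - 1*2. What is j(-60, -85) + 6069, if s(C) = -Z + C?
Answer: 337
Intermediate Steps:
Z = 4 (Z = 6 - 2 = 4)
s(C) = -4 + C (s(C) = -1*4 + C = -4 + C)
j(Q, H) = 9/2 - (8 + H)*(-4 + H + Q)/2 (j(Q, H) = 9/2 - (H + 8)*(-4 + (Q + H))/2 = 9/2 - (8 + H)*(-4 + (H + Q))/2 = 9/2 - (8 + H)*(-4 + H + Q)/2)
j(-60, -85) + 6069 = (41/2 - 4*(-85) - 4*(-60) - ½*(-85)*(-4 - 85 - 60)) + 6069 = (41/2 + 340 + 240 - ½*(-85)*(-149)) + 6069 = (41/2 + 340 + 240 - 12665/2) + 6069 = -5732 + 6069 = 337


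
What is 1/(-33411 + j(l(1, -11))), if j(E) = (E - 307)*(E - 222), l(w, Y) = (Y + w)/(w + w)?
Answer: 1/37413 ≈ 2.6729e-5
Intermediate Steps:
l(w, Y) = (Y + w)/(2*w) (l(w, Y) = (Y + w)/((2*w)) = (Y + w)*(1/(2*w)) = (Y + w)/(2*w))
j(E) = (-307 + E)*(-222 + E)
1/(-33411 + j(l(1, -11))) = 1/(-33411 + (68154 + ((1/2)*(-11 + 1)/1)**2 - 529*(-11 + 1)/(2*1))) = 1/(-33411 + (68154 + ((1/2)*1*(-10))**2 - 529*(-10)/2)) = 1/(-33411 + (68154 + (-5)**2 - 529*(-5))) = 1/(-33411 + (68154 + 25 + 2645)) = 1/(-33411 + 70824) = 1/37413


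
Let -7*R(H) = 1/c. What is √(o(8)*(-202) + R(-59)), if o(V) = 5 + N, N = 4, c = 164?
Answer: I*√598987655/574 ≈ 42.638*I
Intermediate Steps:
o(V) = 9 (o(V) = 5 + 4 = 9)
R(H) = -1/1148 (R(H) = -⅐/164 = -⅐*1/164 = -1/1148)
√(o(8)*(-202) + R(-59)) = √(9*(-202) - 1/1148) = √(-1818 - 1/1148) = √(-2087065/1148) = I*√598987655/574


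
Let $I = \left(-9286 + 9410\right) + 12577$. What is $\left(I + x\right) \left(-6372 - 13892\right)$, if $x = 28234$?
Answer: $-829506840$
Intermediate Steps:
$I = 12701$ ($I = 124 + 12577 = 12701$)
$\left(I + x\right) \left(-6372 - 13892\right) = \left(12701 + 28234\right) \left(-6372 - 13892\right) = 40935 \left(-20264\right) = -829506840$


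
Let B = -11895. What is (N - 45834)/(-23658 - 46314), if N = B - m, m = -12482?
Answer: 45247/69972 ≈ 0.64664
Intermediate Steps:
N = 587 (N = -11895 - 1*(-12482) = -11895 + 12482 = 587)
(N - 45834)/(-23658 - 46314) = (587 - 45834)/(-23658 - 46314) = -45247/(-69972) = -45247*(-1/69972) = 45247/69972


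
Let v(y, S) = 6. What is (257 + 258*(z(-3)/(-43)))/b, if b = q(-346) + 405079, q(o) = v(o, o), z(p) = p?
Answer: 55/81017 ≈ 0.00067887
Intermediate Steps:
q(o) = 6
b = 405085 (b = 6 + 405079 = 405085)
(257 + 258*(z(-3)/(-43)))/b = (257 + 258*(-3/(-43)))/405085 = (257 + 258*(-1/43*(-3)))*(1/405085) = (257 + 258*(3/43))*(1/405085) = (257 + 18)*(1/405085) = 275*(1/405085) = 55/81017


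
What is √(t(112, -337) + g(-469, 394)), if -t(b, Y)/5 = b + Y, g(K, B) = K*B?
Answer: I*√183661 ≈ 428.56*I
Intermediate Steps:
g(K, B) = B*K
t(b, Y) = -5*Y - 5*b (t(b, Y) = -5*(b + Y) = -5*(Y + b) = -5*Y - 5*b)
√(t(112, -337) + g(-469, 394)) = √((-5*(-337) - 5*112) + 394*(-469)) = √((1685 - 560) - 184786) = √(1125 - 184786) = √(-183661) = I*√183661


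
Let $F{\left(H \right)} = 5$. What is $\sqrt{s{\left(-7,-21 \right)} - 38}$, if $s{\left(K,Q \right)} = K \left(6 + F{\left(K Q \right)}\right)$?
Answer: $i \sqrt{115} \approx 10.724 i$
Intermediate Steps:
$s{\left(K,Q \right)} = 11 K$ ($s{\left(K,Q \right)} = K \left(6 + 5\right) = K 11 = 11 K$)
$\sqrt{s{\left(-7,-21 \right)} - 38} = \sqrt{11 \left(-7\right) - 38} = \sqrt{-77 - 38} = \sqrt{-115} = i \sqrt{115}$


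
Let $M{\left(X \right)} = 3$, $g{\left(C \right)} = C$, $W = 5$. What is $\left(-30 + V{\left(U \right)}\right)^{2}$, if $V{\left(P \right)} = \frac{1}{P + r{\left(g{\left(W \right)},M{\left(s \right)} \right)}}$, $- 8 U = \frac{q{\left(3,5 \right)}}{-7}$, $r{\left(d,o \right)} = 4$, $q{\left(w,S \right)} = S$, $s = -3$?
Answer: $\frac{46430596}{52441} \approx 885.39$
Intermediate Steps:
$U = \frac{5}{56}$ ($U = - \frac{5 \frac{1}{-7}}{8} = - \frac{5 \left(- \frac{1}{7}\right)}{8} = \left(- \frac{1}{8}\right) \left(- \frac{5}{7}\right) = \frac{5}{56} \approx 0.089286$)
$V{\left(P \right)} = \frac{1}{4 + P}$ ($V{\left(P \right)} = \frac{1}{P + 4} = \frac{1}{4 + P}$)
$\left(-30 + V{\left(U \right)}\right)^{2} = \left(-30 + \frac{1}{4 + \frac{5}{56}}\right)^{2} = \left(-30 + \frac{1}{\frac{229}{56}}\right)^{2} = \left(-30 + \frac{56}{229}\right)^{2} = \left(- \frac{6814}{229}\right)^{2} = \frac{46430596}{52441}$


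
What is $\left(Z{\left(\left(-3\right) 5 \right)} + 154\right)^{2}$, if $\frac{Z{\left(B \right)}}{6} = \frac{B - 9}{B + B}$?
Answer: $\frac{630436}{25} \approx 25217.0$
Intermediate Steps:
$Z{\left(B \right)} = \frac{3 \left(-9 + B\right)}{B}$ ($Z{\left(B \right)} = 6 \frac{B - 9}{B + B} = 6 \frac{-9 + B}{2 B} = \frac{3 \left(-9 + B\right)}{B}$)
$\left(Z{\left(\left(-3\right) 5 \right)} + 154\right)^{2} = \left(\left(3 - \frac{27}{\left(-3\right) 5}\right) + 154\right)^{2} = \left(\left(3 - \frac{27}{-15}\right) + 154\right)^{2} = \left(\left(3 - - \frac{9}{5}\right) + 154\right)^{2} = \left(\left(3 + \frac{9}{5}\right) + 154\right)^{2} = \left(\frac{24}{5} + 154\right)^{2} = \left(\frac{794}{5}\right)^{2} = \frac{630436}{25}$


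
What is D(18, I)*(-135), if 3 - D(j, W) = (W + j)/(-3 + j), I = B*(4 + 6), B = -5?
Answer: -693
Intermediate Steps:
I = -50 (I = -5*(4 + 6) = -5*10 = -50)
D(j, W) = 3 - (W + j)/(-3 + j)
D(18, I)*(-135) = ((-9 - 1*(-50) + 2*18)/(-3 + 18))*(-135) = ((-9 + 50 + 36)/15)*(-135) = ((1/15)*77)*(-135) = (77/15)*(-135) = -693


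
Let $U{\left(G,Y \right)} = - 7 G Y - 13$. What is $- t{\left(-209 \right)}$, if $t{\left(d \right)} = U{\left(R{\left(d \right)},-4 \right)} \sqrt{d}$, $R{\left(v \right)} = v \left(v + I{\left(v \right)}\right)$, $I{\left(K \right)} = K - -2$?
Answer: $- 2434419 i \sqrt{209} \approx - 3.5194 \cdot 10^{7} i$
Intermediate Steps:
$I{\left(K \right)} = 2 + K$ ($I{\left(K \right)} = K + 2 = 2 + K$)
$R{\left(v \right)} = v \left(2 + 2 v\right)$ ($R{\left(v \right)} = v \left(v + \left(2 + v\right)\right) = v \left(2 + 2 v\right)$)
$U{\left(G,Y \right)} = -13 - 7 G Y$ ($U{\left(G,Y \right)} = - 7 G Y - 13 = -13 - 7 G Y$)
$t{\left(d \right)} = \sqrt{d} \left(-13 + 56 d \left(1 + d\right)\right)$ ($t{\left(d \right)} = \left(-13 - 7 \cdot 2 d \left(1 + d\right) \left(-4\right)\right) \sqrt{d} = \left(-13 + 56 d \left(1 + d\right)\right) \sqrt{d} = \sqrt{d} \left(-13 + 56 d \left(1 + d\right)\right)$)
$- t{\left(-209 \right)} = - \sqrt{-209} \left(-13 + 56 \left(-209\right) \left(1 - 209\right)\right) = - i \sqrt{209} \left(-13 + 56 \left(-209\right) \left(-208\right)\right) = - i \sqrt{209} \left(-13 + 2434432\right) = - i \sqrt{209} \cdot 2434419 = - 2434419 i \sqrt{209}$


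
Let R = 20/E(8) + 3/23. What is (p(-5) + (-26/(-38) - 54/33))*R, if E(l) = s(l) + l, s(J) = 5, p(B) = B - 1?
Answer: -725047/62491 ≈ -11.602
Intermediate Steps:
p(B) = -1 + B
E(l) = 5 + l
R = 499/299 (R = 20/(5 + 8) + 3/23 = 20/13 + 3*(1/23) = 20*(1/13) + 3/23 = 20/13 + 3/23 = 499/299 ≈ 1.6689)
(p(-5) + (-26/(-38) - 54/33))*R = ((-1 - 5) + (-26/(-38) - 54/33))*(499/299) = (-6 + (-26*(-1/38) - 54*1/33))*(499/299) = (-6 + (13/19 - 18/11))*(499/299) = (-6 - 199/209)*(499/299) = -1453/209*499/299 = -725047/62491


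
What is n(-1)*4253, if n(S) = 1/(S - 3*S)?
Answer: 4253/2 ≈ 2126.5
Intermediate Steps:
n(S) = -1/(2*S) (n(S) = 1/(-2*S) = -1/(2*S))
n(-1)*4253 = -1/2/(-1)*4253 = -1/2*(-1)*4253 = (1/2)*4253 = 4253/2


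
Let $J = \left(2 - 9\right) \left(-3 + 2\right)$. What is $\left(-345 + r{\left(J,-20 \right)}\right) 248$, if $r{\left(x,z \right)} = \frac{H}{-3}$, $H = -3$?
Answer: $-85312$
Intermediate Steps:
$J = 7$ ($J = \left(2 - 9\right) \left(-1\right) = \left(-7\right) \left(-1\right) = 7$)
$r{\left(x,z \right)} = 1$ ($r{\left(x,z \right)} = - \frac{3}{-3} = \left(-3\right) \left(- \frac{1}{3}\right) = 1$)
$\left(-345 + r{\left(J,-20 \right)}\right) 248 = \left(-345 + 1\right) 248 = \left(-344\right) 248 = -85312$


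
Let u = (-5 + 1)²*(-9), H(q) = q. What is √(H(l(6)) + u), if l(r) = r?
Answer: I*√138 ≈ 11.747*I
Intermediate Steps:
u = -144 (u = (-4)²*(-9) = 16*(-9) = -144)
√(H(l(6)) + u) = √(6 - 144) = √(-138) = I*√138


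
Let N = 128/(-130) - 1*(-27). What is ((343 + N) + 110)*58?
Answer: 1805888/65 ≈ 27783.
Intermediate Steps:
N = 1691/65 (N = 128*(-1/130) + 27 = -64/65 + 27 = 1691/65 ≈ 26.015)
((343 + N) + 110)*58 = ((343 + 1691/65) + 110)*58 = (23986/65 + 110)*58 = (31136/65)*58 = 1805888/65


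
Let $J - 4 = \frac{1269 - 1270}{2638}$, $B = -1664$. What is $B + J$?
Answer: $- \frac{4379081}{2638} \approx -1660.0$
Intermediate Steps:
$J = \frac{10551}{2638}$ ($J = 4 + \frac{1269 - 1270}{2638} = 4 + \left(1269 - 1270\right) \frac{1}{2638} = 4 - \frac{1}{2638} = \frac{10551}{2638} \approx 3.9996$)
$B + J = -1664 + \frac{10551}{2638} = - \frac{4379081}{2638}$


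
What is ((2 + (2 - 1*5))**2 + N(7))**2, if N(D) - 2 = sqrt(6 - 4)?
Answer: (3 + sqrt(2))**2 ≈ 19.485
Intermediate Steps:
N(D) = 2 + sqrt(2) (N(D) = 2 + sqrt(6 - 4) = 2 + sqrt(2))
((2 + (2 - 1*5))**2 + N(7))**2 = ((2 + (2 - 1*5))**2 + (2 + sqrt(2)))**2 = ((2 + (2 - 5))**2 + (2 + sqrt(2)))**2 = ((2 - 3)**2 + (2 + sqrt(2)))**2 = ((-1)**2 + (2 + sqrt(2)))**2 = (1 + (2 + sqrt(2)))**2 = (3 + sqrt(2))**2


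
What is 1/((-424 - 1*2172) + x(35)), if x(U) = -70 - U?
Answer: -1/2701 ≈ -0.00037023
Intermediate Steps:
1/((-424 - 1*2172) + x(35)) = 1/((-424 - 1*2172) + (-70 - 1*35)) = 1/((-424 - 2172) + (-70 - 35)) = 1/(-2596 - 105) = 1/(-2701) = -1/2701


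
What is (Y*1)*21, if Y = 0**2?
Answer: 0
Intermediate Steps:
Y = 0
(Y*1)*21 = (0*1)*21 = 0*21 = 0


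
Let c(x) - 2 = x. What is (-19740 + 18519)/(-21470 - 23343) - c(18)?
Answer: -895039/44813 ≈ -19.973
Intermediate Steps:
c(x) = 2 + x
(-19740 + 18519)/(-21470 - 23343) - c(18) = (-19740 + 18519)/(-21470 - 23343) - (2 + 18) = -1221/(-44813) - 1*20 = -1221*(-1/44813) - 20 = 1221/44813 - 20 = -895039/44813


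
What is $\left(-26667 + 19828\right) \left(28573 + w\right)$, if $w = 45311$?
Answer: $-505292676$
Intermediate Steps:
$\left(-26667 + 19828\right) \left(28573 + w\right) = \left(-26667 + 19828\right) \left(28573 + 45311\right) = \left(-6839\right) 73884 = -505292676$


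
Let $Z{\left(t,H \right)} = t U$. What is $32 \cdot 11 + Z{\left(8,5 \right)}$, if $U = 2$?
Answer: $368$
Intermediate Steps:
$Z{\left(t,H \right)} = 2 t$ ($Z{\left(t,H \right)} = t 2 = 2 t$)
$32 \cdot 11 + Z{\left(8,5 \right)} = 32 \cdot 11 + 2 \cdot 8 = 352 + 16 = 368$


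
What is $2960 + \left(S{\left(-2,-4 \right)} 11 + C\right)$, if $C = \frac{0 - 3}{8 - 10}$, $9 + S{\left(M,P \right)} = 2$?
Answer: $\frac{5769}{2} \approx 2884.5$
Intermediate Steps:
$S{\left(M,P \right)} = -7$ ($S{\left(M,P \right)} = -9 + 2 = -7$)
$C = \frac{3}{2}$ ($C = - \frac{3}{-2} = \left(-3\right) \left(- \frac{1}{2}\right) = \frac{3}{2} \approx 1.5$)
$2960 + \left(S{\left(-2,-4 \right)} 11 + C\right) = 2960 + \left(\left(-7\right) 11 + \frac{3}{2}\right) = 2960 + \left(-77 + \frac{3}{2}\right) = 2960 - \frac{151}{2} = \frac{5769}{2}$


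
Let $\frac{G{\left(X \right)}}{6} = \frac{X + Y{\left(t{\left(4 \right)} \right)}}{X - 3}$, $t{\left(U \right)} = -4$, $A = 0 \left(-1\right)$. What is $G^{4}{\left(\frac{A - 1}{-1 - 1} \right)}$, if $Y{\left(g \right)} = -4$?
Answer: $\frac{3111696}{625} \approx 4978.7$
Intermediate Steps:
$A = 0$
$G{\left(X \right)} = \frac{6 \left(-4 + X\right)}{-3 + X}$ ($G{\left(X \right)} = 6 \frac{X - 4}{X - 3} = 6 \frac{-4 + X}{-3 + X} = \frac{6 \left(-4 + X\right)}{-3 + X}$)
$G^{4}{\left(\frac{A - 1}{-1 - 1} \right)} = \left(\frac{6 \left(-4 + \frac{0 - 1}{-1 - 1}\right)}{-3 + \frac{0 - 1}{-1 - 1}}\right)^{4} = \left(\frac{6 \left(-4 - \frac{1}{-2}\right)}{-3 - \frac{1}{-2}}\right)^{4} = \left(\frac{6 \left(-4 - - \frac{1}{2}\right)}{-3 - - \frac{1}{2}}\right)^{4} = \left(\frac{6 \left(-4 + \frac{1}{2}\right)}{-3 + \frac{1}{2}}\right)^{4} = \left(6 \frac{1}{- \frac{5}{2}} \left(- \frac{7}{2}\right)\right)^{4} = \left(6 \left(- \frac{2}{5}\right) \left(- \frac{7}{2}\right)\right)^{4} = \left(\frac{42}{5}\right)^{4} = \frac{3111696}{625}$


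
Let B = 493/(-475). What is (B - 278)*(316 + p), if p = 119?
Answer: -11531241/95 ≈ -1.2138e+5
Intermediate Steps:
B = -493/475 (B = 493*(-1/475) = -493/475 ≈ -1.0379)
(B - 278)*(316 + p) = (-493/475 - 278)*(316 + 119) = -132543/475*435 = -11531241/95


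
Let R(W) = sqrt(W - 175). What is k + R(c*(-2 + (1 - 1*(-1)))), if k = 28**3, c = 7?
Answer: 21952 + 5*I*sqrt(7) ≈ 21952.0 + 13.229*I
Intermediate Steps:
k = 21952
R(W) = sqrt(-175 + W)
k + R(c*(-2 + (1 - 1*(-1)))) = 21952 + sqrt(-175 + 7*(-2 + (1 - 1*(-1)))) = 21952 + sqrt(-175 + 7*(-2 + (1 + 1))) = 21952 + sqrt(-175 + 7*(-2 + 2)) = 21952 + sqrt(-175 + 7*0) = 21952 + sqrt(-175 + 0) = 21952 + sqrt(-175) = 21952 + 5*I*sqrt(7)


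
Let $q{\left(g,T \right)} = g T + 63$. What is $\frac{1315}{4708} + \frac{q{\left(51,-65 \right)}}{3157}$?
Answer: $- \frac{1014451}{1351196} \approx -0.75078$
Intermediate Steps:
$q{\left(g,T \right)} = 63 + T g$ ($q{\left(g,T \right)} = T g + 63 = 63 + T g$)
$\frac{1315}{4708} + \frac{q{\left(51,-65 \right)}}{3157} = \frac{1315}{4708} + \frac{63 - 3315}{3157} = 1315 \cdot \frac{1}{4708} + \left(63 - 3315\right) \frac{1}{3157} = \frac{1315}{4708} - \frac{3252}{3157} = - \frac{1014451}{1351196}$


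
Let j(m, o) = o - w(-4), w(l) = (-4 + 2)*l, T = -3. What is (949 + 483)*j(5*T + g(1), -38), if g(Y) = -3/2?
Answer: -65872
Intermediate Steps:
g(Y) = -3/2 (g(Y) = -3*½ = -3/2)
w(l) = -2*l
j(m, o) = -8 + o (j(m, o) = o - (-2)*(-4) = o - 1*8 = o - 8 = -8 + o)
(949 + 483)*j(5*T + g(1), -38) = (949 + 483)*(-8 - 38) = 1432*(-46) = -65872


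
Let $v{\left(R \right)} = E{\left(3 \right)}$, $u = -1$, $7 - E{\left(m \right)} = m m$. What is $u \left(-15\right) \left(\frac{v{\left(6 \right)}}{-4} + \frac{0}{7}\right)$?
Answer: $\frac{15}{2} \approx 7.5$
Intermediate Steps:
$E{\left(m \right)} = 7 - m^{2}$ ($E{\left(m \right)} = 7 - m m = 7 - m^{2}$)
$v{\left(R \right)} = -2$ ($v{\left(R \right)} = 7 - 3^{2} = 7 - 9 = -2$)
$u \left(-15\right) \left(\frac{v{\left(6 \right)}}{-4} + \frac{0}{7}\right) = \left(-1\right) \left(-15\right) \left(- \frac{2}{-4} + \frac{0}{7}\right) = 15 \left(\left(-2\right) \left(- \frac{1}{4}\right) + 0 \cdot \frac{1}{7}\right) = 15 \left(\frac{1}{2} + 0\right) = 15 \cdot \frac{1}{2} = \frac{15}{2}$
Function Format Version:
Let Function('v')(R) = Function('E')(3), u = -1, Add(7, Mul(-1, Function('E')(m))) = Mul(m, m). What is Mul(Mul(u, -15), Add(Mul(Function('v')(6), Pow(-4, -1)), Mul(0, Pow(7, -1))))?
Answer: Rational(15, 2) ≈ 7.5000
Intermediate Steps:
Function('E')(m) = Add(7, Mul(-1, Pow(m, 2))) (Function('E')(m) = Add(7, Mul(-1, Mul(m, m))) = Add(7, Mul(-1, Pow(m, 2))))
Function('v')(R) = -2 (Function('v')(R) = Add(7, Mul(-1, Pow(3, 2))) = Add(7, Mul(-1, 9)) = Add(7, -9) = -2)
Mul(Mul(u, -15), Add(Mul(Function('v')(6), Pow(-4, -1)), Mul(0, Pow(7, -1)))) = Mul(Mul(-1, -15), Add(Mul(-2, Pow(-4, -1)), Mul(0, Pow(7, -1)))) = Mul(15, Add(Mul(-2, Rational(-1, 4)), Mul(0, Rational(1, 7)))) = Mul(15, Add(Rational(1, 2), 0)) = Mul(15, Rational(1, 2)) = Rational(15, 2)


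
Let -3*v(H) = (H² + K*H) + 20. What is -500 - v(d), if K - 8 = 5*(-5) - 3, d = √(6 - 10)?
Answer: -1484/3 - 40*I/3 ≈ -494.67 - 13.333*I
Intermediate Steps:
d = 2*I (d = √(-4) = 2*I ≈ 2.0*I)
K = -20 (K = 8 + (5*(-5) - 3) = 8 + (-25 - 3) = 8 - 28 = -20)
v(H) = -20/3 - H²/3 + 20*H/3 (v(H) = -((H² - 20*H) + 20)/3 = -(20 + H² - 20*H)/3 = -20/3 - H²/3 + 20*H/3)
-500 - v(d) = -500 - (-20/3 - (2*I)²/3 + 20*(2*I)/3) = -500 - (-20/3 - ⅓*(-4) + 40*I/3) = -500 - (-20/3 + 4/3 + 40*I/3) = -500 - (-16/3 + 40*I/3) = -500 + (16/3 - 40*I/3) = -1484/3 - 40*I/3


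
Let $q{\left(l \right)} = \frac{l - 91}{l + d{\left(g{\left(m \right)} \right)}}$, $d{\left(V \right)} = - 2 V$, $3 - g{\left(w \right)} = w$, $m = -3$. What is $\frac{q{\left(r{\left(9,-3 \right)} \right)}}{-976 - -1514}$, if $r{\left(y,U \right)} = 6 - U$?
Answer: $\frac{41}{807} \approx 0.050805$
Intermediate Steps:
$g{\left(w \right)} = 3 - w$
$q{\left(l \right)} = \frac{-91 + l}{-12 + l}$ ($q{\left(l \right)} = \frac{l - 91}{l - 2 \left(3 - -3\right)} = \frac{-91 + l}{l - 2 \left(3 + 3\right)} = \frac{-91 + l}{l - 12} = \frac{-91 + l}{-12 + l}$)
$\frac{q{\left(r{\left(9,-3 \right)} \right)}}{-976 - -1514} = \frac{\frac{1}{-12 + \left(6 - -3\right)} \left(-91 + \left(6 - -3\right)\right)}{-976 - -1514} = \frac{\frac{1}{-12 + \left(6 + 3\right)} \left(-91 + \left(6 + 3\right)\right)}{-976 + 1514} = \frac{\frac{1}{-12 + 9} \left(-91 + 9\right)}{538} = \frac{1}{-3} \left(-82\right) \frac{1}{538} = \left(- \frac{1}{3}\right) \left(-82\right) \frac{1}{538} = \frac{82}{3} \cdot \frac{1}{538} = \frac{41}{807}$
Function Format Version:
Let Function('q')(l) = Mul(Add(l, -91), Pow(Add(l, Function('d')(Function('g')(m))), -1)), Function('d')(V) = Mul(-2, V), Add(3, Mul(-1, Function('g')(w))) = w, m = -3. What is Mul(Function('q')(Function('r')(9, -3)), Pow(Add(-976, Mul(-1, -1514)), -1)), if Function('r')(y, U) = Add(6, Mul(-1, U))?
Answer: Rational(41, 807) ≈ 0.050805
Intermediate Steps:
Function('g')(w) = Add(3, Mul(-1, w))
Function('q')(l) = Mul(Pow(Add(-12, l), -1), Add(-91, l)) (Function('q')(l) = Mul(Add(l, -91), Pow(Add(l, Mul(-2, Add(3, Mul(-1, -3)))), -1)) = Mul(Add(-91, l), Pow(Add(l, Mul(-2, Add(3, 3))), -1)) = Mul(Add(-91, l), Pow(Add(l, Mul(-2, 6)), -1)) = Mul(Add(-91, l), Pow(Add(l, -12), -1)) = Mul(Add(-91, l), Pow(Add(-12, l), -1)) = Mul(Pow(Add(-12, l), -1), Add(-91, l)))
Mul(Function('q')(Function('r')(9, -3)), Pow(Add(-976, Mul(-1, -1514)), -1)) = Mul(Mul(Pow(Add(-12, Add(6, Mul(-1, -3))), -1), Add(-91, Add(6, Mul(-1, -3)))), Pow(Add(-976, Mul(-1, -1514)), -1)) = Mul(Mul(Pow(Add(-12, Add(6, 3)), -1), Add(-91, Add(6, 3))), Pow(Add(-976, 1514), -1)) = Mul(Mul(Pow(Add(-12, 9), -1), Add(-91, 9)), Pow(538, -1)) = Mul(Mul(Pow(-3, -1), -82), Rational(1, 538)) = Mul(Mul(Rational(-1, 3), -82), Rational(1, 538)) = Mul(Rational(82, 3), Rational(1, 538)) = Rational(41, 807)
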